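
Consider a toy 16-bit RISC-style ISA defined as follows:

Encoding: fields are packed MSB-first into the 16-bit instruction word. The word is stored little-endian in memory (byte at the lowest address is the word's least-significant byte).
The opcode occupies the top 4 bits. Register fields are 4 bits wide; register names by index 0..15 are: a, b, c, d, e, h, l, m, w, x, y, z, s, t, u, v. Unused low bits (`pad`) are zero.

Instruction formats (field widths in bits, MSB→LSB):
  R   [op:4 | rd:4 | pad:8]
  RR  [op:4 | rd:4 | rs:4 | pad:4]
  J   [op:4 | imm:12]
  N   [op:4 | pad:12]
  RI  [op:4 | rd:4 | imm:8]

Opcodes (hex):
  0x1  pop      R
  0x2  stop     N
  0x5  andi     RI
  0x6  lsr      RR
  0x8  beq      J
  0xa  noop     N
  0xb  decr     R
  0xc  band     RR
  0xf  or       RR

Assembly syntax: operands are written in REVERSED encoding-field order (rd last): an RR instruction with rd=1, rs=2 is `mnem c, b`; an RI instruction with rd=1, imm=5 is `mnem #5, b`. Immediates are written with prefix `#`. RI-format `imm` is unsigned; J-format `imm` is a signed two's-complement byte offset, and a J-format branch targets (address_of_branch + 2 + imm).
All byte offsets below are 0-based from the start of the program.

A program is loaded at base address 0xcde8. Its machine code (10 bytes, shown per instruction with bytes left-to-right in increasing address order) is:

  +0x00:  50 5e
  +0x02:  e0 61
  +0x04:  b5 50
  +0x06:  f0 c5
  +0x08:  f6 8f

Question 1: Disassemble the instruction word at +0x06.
band v, h

[06] f0 c5 → 0xc5f0
  op=0xc5f0>>12=0xc ⇒ band (RR)
  rd@[11:8]=0x5 ⇒ h
  rs@[7:4]=0xf ⇒ v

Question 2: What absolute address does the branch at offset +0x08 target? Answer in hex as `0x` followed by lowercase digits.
off 0x08: read f6 8f as little → 0x8ff6
  op=0x8ff6>>12=0x8 ⇒ beq (J)
  imm: (w>>0)&0xfff=0xff6 (s12→-10) → #-10
  target = base 0xcde8 + off 0x08 + 2 + imm -10 = 0xcde8

0xcde8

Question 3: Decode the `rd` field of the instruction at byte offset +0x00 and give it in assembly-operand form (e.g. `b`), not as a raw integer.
[00] 50 5e → 0x5e50
  opcode bits[15:12]=0x5: andi/RI
  [11:8] rd=14 = u
  [7:0] imm=80 = #80

u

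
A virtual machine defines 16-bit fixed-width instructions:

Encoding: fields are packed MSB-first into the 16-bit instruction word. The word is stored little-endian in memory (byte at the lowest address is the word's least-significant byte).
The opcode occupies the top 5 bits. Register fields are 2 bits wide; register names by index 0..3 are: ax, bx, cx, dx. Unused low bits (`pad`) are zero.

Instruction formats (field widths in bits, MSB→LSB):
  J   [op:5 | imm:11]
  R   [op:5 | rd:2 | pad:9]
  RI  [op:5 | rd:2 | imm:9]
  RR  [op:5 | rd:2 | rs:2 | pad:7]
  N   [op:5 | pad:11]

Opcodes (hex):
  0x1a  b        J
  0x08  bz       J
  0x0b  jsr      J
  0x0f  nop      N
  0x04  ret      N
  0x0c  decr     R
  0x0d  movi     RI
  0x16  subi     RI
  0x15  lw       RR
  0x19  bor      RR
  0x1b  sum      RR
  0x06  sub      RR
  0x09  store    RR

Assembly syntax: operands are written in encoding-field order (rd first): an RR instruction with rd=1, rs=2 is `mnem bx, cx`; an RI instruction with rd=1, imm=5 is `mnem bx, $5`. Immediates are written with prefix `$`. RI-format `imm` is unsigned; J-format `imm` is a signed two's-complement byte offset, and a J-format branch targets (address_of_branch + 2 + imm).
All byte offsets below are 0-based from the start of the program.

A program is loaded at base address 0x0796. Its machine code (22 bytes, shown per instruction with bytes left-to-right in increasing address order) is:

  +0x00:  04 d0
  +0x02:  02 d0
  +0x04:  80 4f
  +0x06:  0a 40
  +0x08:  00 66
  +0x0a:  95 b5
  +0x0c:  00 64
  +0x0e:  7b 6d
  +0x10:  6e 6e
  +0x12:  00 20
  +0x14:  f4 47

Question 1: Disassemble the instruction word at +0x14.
bz $-12

off 0x14: read f4 47 as little → 0x47f4
  opcode bits[15:11]=0x8: bz/J
  imm@[10:0]=0x7f4 (s11→-12) ⇒ $-12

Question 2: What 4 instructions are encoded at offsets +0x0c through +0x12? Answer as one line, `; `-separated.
decr cx; movi cx, $379; movi dx, $110; ret

@+0c  little-endian(00 64) = 0x6400
  op=0x6400>>11=0xc ⇒ decr (R)
  [10:9] rd=2 = cx
@+0e  little-endian(7b 6d) = 0x6d7b
  op=0x6d7b>>11=0xd ⇒ movi (RI)
  [10:9] rd=2 = cx
  [8:0] imm=379 = $379
@+10  little-endian(6e 6e) = 0x6e6e
  op=0x6e6e>>11=0xd ⇒ movi (RI)
  [10:9] rd=3 = dx
  [8:0] imm=110 = $110
@+12  little-endian(00 20) = 0x2000
  op=0x2000>>11=0x4 ⇒ ret (N)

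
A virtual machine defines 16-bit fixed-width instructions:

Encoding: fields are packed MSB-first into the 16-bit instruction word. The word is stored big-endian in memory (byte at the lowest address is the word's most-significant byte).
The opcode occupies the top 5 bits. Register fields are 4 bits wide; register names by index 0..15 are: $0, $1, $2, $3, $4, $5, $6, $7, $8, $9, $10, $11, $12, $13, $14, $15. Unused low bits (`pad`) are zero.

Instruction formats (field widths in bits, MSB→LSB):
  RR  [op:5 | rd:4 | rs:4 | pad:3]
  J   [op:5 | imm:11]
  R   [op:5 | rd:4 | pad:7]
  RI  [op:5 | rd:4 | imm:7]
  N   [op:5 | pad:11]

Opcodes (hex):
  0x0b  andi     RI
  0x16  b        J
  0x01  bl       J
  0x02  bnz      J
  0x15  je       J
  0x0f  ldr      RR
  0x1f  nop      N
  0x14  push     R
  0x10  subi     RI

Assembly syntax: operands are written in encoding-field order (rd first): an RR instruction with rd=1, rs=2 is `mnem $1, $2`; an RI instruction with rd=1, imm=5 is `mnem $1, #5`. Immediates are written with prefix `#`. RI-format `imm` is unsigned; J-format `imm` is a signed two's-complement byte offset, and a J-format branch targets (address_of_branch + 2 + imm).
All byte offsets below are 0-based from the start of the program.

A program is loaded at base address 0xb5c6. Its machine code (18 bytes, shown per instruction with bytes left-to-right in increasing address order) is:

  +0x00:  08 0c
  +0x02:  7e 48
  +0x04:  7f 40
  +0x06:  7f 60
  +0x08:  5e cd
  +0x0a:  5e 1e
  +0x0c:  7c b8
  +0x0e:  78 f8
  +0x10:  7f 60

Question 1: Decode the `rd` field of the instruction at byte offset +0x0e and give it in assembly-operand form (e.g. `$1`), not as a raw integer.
$1

[0e] 78 f8 → 0x78f8
  op=0x78f8>>11=0xf ⇒ ldr (RR)
  rd: (w>>7)&0xf=0x1 → $1
  rs: (w>>3)&0xf=0xf → $15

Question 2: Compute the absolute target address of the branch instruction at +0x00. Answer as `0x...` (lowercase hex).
0xb5d4

+0x00: 08 0c ⇒ word 0x080c (big)
  opcode bits[15:11]=0x1: bl/J
  imm: (w>>0)&0x7ff=0xc → #12
  target = base 0xb5c6 + off 0x00 + 2 + imm 12 = 0xb5d4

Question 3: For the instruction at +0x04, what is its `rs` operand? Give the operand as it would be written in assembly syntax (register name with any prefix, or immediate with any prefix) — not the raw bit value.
$8

@+04  big-endian(7f 40) = 0x7f40
  opcode bits[15:11]=0xf: ldr/RR
  rd@[10:7]=0xe ⇒ $14
  rs@[6:3]=0x8 ⇒ $8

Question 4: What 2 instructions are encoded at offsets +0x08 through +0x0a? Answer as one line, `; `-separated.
andi $13, #77; andi $12, #30

[08] 5e cd → 0x5ecd
  opcode bits[15:11]=0xb: andi/RI
  rd: (w>>7)&0xf=0xd → $13
  imm: (w>>0)&0x7f=0x4d → #77
[0a] 5e 1e → 0x5e1e
  opcode bits[15:11]=0xb: andi/RI
  rd: (w>>7)&0xf=0xc → $12
  imm: (w>>0)&0x7f=0x1e → #30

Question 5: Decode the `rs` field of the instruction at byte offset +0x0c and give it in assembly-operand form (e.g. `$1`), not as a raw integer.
[0c] 7c b8 → 0x7cb8
  op=0x7cb8>>11=0xf ⇒ ldr (RR)
  [10:7] rd=9 = $9
  [6:3] rs=7 = $7

$7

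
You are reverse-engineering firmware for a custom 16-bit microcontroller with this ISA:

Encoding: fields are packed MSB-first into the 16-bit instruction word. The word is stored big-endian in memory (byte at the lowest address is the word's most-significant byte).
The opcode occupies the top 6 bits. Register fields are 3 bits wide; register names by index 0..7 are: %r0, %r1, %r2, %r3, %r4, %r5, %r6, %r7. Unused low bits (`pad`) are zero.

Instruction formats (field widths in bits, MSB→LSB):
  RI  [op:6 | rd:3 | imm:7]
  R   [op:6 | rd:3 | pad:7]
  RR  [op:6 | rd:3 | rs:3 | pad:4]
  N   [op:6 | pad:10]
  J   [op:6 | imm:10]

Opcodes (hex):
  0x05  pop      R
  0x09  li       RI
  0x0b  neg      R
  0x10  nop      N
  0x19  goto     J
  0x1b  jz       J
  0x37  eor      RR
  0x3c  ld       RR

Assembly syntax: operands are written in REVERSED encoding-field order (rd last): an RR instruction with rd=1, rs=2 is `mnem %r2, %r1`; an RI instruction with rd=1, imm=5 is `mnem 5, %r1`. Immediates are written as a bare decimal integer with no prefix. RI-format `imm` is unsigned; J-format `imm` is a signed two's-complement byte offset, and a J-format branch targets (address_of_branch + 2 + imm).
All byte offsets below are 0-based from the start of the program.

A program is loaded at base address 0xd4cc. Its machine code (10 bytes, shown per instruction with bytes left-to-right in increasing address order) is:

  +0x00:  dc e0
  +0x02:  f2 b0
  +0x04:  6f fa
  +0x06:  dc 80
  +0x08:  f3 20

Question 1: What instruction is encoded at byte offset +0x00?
+0x00: dc e0 ⇒ word 0xdce0 (big)
  op=0xdce0>>10=0x37 ⇒ eor (RR)
  rd: (w>>7)&0x7=0x1 → %r1
  rs: (w>>4)&0x7=0x6 → %r6

eor %r6, %r1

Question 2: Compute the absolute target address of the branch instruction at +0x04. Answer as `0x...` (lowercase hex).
0xd4cc

off 0x04: read 6f fa as big → 0x6ffa
  op=0x6ffa>>10=0x1b ⇒ jz (J)
  imm: (w>>0)&0x3ff=0x3fa (s10→-6) → -6
  target = base 0xd4cc + off 0x04 + 2 + imm -6 = 0xd4cc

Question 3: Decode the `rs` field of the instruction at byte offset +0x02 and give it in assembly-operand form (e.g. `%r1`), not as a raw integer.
%r3

off 0x02: read f2 b0 as big → 0xf2b0
  op=0xf2b0>>10=0x3c ⇒ ld (RR)
  rd@[9:7]=0x5 ⇒ %r5
  rs@[6:4]=0x3 ⇒ %r3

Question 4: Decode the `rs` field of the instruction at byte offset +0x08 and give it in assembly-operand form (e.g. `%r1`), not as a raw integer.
%r2

@+08  big-endian(f3 20) = 0xf320
  opcode bits[15:10]=0x3c: ld/RR
  rd: (w>>7)&0x7=0x6 → %r6
  rs: (w>>4)&0x7=0x2 → %r2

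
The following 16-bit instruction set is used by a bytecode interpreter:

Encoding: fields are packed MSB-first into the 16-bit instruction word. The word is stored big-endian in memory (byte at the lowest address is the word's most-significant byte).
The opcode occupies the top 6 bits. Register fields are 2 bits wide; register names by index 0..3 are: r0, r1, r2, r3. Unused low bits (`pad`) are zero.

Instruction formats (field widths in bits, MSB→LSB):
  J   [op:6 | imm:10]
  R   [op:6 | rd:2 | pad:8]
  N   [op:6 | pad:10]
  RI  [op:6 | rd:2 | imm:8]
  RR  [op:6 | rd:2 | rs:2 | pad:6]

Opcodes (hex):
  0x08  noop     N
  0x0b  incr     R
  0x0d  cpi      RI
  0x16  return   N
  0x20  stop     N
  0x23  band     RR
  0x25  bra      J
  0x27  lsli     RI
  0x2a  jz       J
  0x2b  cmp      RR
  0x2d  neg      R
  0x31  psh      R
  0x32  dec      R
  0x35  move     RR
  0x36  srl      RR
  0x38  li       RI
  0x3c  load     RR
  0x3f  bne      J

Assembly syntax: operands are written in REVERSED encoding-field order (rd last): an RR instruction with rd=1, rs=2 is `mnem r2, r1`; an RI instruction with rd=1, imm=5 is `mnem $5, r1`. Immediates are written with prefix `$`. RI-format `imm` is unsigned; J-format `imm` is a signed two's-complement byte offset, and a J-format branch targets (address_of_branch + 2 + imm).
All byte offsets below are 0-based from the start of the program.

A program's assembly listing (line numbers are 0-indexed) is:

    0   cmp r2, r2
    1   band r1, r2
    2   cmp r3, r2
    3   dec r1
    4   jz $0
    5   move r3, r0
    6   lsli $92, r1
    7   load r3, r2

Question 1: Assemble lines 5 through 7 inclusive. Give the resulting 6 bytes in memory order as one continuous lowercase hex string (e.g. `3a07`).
L5: move op=0x35:6|rd=0:2|rs=3:2|pad=0:6 ⇒ 0xd4c0 ⇒ big d4 c0
L6: lsli op=0x27:6|rd=1:2|imm=92:8 ⇒ 0x9d5c ⇒ big 9d 5c
L7: load op=0x3c:6|rd=2:2|rs=3:2|pad=0:6 ⇒ 0xf2c0 ⇒ big f2 c0

d4c09d5cf2c0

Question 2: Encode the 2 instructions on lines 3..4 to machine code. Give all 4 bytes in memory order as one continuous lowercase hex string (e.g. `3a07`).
c900a800

line 3 (dec): pack op=0x32:6|rd=1:2|pad=0:8 = 0xc900; big→ c9 00
line 4 (jz): pack op=0x2a:6|imm=0:10 = 0xa800; big→ a8 00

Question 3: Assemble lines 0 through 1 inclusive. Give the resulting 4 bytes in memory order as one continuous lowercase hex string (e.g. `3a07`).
0. cmp fields op=0x2b:6|rd=2:2|rs=2:2|pad=0:6 → word ae80h → ae 80
1. band fields op=0x23:6|rd=2:2|rs=1:2|pad=0:6 → word 8e40h → 8e 40

ae808e40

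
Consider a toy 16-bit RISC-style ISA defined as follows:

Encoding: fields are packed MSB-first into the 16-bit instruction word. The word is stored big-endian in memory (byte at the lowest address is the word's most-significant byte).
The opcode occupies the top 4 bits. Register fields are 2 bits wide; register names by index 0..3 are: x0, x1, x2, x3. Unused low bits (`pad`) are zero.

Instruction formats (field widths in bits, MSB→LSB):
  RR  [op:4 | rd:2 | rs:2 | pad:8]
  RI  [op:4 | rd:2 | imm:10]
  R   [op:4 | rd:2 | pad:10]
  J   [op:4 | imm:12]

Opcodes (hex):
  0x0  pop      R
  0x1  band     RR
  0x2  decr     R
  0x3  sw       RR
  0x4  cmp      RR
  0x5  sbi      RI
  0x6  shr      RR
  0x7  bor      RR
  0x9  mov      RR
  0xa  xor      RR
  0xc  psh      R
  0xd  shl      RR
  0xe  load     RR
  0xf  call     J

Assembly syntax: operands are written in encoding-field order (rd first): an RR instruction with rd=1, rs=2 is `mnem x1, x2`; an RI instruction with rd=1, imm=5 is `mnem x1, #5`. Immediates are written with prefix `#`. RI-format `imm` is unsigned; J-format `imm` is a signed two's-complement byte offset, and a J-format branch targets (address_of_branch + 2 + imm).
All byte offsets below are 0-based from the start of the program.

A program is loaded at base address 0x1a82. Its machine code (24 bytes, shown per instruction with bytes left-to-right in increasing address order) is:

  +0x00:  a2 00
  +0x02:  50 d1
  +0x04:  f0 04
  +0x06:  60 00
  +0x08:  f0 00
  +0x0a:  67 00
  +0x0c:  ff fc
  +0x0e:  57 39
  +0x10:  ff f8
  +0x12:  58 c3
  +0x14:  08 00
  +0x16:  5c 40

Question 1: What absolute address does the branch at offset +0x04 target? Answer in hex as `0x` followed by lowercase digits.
off 0x04: read f0 04 as big → 0xf004
  opcode bits[15:12]=0xf: call/J
  [11:0] imm=4 = #4
  target = base 0x1a82 + off 0x04 + 2 + imm 4 = 0x1a8c

0x1a8c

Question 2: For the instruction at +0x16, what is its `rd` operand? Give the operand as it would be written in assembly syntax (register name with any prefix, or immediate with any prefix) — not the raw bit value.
x3

@+16  big-endian(5c 40) = 0x5c40
  top 4b → 0x5 → sbi [RI]
  rd@[11:10]=0x3 ⇒ x3
  imm@[9:0]=0x40 ⇒ #64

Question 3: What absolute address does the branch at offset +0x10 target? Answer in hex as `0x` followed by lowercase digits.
0x1a8c

off 0x10: read ff f8 as big → 0xfff8
  opcode bits[15:12]=0xf: call/J
  imm@[11:0]=0xff8 (s12→-8) ⇒ #-8
  target = base 0x1a82 + off 0x10 + 2 + imm -8 = 0x1a8c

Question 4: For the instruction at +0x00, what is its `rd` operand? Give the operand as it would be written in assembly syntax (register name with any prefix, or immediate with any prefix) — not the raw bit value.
+0x00: a2 00 ⇒ word 0xa200 (big)
  op=0xa200>>12=0xa ⇒ xor (RR)
  rd@[11:10]=0x0 ⇒ x0
  rs@[9:8]=0x2 ⇒ x2

x0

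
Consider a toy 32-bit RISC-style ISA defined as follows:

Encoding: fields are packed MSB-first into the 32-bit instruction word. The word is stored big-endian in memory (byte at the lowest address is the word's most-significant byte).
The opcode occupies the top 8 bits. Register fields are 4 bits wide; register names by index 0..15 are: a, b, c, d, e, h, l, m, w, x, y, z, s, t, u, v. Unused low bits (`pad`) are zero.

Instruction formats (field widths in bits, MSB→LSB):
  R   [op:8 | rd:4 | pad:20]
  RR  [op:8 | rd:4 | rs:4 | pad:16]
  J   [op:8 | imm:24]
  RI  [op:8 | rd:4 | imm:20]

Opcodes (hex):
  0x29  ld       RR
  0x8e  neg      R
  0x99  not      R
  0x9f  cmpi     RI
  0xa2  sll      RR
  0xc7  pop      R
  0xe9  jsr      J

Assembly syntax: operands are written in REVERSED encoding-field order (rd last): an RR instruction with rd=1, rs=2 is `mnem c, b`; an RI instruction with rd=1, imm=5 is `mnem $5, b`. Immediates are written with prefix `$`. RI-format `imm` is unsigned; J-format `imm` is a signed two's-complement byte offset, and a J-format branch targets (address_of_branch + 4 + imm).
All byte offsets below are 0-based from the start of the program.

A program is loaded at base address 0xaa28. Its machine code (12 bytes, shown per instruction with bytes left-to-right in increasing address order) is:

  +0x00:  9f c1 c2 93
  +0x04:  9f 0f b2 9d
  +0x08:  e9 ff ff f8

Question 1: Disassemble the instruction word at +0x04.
[04] 9f 0f b2 9d → 0x9f0fb29d
  op=0x9f0fb29d>>24=0x9f ⇒ cmpi (RI)
  [23:20] rd=0 = a
  [19:0] imm=1028765 = $1028765

cmpi $1028765, a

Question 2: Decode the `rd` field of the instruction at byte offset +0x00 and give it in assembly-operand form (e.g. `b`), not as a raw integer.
+0x00: 9f c1 c2 93 ⇒ word 0x9fc1c293 (big)
  opcode bits[31:24]=0x9f: cmpi/RI
  rd: (w>>20)&0xf=0xc → s
  imm: (w>>0)&0xfffff=0x1c293 → $115347

s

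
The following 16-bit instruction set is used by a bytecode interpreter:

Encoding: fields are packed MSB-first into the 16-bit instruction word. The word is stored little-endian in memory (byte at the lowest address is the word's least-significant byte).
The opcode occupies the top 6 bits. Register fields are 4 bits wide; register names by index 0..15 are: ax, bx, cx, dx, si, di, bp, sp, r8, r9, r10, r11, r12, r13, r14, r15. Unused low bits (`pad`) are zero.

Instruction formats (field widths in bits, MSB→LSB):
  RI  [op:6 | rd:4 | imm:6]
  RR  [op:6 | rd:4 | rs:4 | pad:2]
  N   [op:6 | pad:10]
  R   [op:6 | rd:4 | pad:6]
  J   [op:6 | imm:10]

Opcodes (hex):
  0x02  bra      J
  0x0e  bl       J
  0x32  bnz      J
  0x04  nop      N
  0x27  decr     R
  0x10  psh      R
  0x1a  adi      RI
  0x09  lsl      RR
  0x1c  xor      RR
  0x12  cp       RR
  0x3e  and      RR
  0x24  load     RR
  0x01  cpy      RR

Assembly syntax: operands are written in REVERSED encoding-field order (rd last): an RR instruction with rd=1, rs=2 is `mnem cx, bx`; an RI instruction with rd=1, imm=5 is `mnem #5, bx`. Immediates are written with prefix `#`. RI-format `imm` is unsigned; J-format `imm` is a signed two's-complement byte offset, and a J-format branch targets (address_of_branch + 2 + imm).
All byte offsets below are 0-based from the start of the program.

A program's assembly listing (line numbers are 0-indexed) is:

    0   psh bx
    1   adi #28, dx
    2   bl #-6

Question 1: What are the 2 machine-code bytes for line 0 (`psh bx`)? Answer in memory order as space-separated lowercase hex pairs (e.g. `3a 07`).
40 40

0. psh fields op=0x10:6|rd=1:4|pad=0:6 → word 4040h → 40 40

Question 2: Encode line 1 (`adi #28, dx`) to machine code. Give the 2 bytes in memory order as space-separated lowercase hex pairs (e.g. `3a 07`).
dc 68

1. adi fields op=0x1a:6|rd=3:4|imm=28:6 → word 68dch → dc 68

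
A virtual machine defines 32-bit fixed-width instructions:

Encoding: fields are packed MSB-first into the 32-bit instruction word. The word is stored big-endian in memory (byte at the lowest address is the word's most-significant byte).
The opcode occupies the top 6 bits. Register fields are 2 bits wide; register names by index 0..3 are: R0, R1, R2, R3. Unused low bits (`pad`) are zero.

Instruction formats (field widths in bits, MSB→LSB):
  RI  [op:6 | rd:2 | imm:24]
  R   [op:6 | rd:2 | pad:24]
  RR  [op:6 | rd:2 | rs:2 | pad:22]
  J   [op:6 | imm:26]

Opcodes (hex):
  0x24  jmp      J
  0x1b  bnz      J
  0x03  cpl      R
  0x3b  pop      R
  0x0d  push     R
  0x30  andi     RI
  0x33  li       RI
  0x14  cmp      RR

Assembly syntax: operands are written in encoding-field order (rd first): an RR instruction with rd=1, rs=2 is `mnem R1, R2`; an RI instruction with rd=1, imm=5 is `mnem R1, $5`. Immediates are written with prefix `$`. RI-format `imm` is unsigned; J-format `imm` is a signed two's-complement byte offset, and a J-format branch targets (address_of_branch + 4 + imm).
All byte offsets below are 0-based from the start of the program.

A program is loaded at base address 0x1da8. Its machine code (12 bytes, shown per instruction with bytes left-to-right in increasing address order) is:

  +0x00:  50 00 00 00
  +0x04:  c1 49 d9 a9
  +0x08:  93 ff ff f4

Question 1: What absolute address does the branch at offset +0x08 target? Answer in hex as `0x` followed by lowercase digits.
off 0x08: read 93 ff ff f4 as big → 0x93fffff4
  top 6b → 0x24 → jmp [J]
  imm: (w>>0)&0x3ffffff=0x3fffff4 (s26→-12) → $-12
  target = base 0x1da8 + off 0x08 + 4 + imm -12 = 0x1da8

0x1da8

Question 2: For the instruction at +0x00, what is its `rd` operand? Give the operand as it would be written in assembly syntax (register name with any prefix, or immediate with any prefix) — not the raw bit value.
R0

+0x00: 50 00 00 00 ⇒ word 0x50000000 (big)
  top 6b → 0x14 → cmp [RR]
  [25:24] rd=0 = R0
  [23:22] rs=0 = R0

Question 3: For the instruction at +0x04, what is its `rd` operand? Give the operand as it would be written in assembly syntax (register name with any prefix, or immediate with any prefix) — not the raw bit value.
[04] c1 49 d9 a9 → 0xc149d9a9
  top 6b → 0x30 → andi [RI]
  rd: (w>>24)&0x3=0x1 → R1
  imm: (w>>0)&0xffffff=0x49d9a9 → $4839849

R1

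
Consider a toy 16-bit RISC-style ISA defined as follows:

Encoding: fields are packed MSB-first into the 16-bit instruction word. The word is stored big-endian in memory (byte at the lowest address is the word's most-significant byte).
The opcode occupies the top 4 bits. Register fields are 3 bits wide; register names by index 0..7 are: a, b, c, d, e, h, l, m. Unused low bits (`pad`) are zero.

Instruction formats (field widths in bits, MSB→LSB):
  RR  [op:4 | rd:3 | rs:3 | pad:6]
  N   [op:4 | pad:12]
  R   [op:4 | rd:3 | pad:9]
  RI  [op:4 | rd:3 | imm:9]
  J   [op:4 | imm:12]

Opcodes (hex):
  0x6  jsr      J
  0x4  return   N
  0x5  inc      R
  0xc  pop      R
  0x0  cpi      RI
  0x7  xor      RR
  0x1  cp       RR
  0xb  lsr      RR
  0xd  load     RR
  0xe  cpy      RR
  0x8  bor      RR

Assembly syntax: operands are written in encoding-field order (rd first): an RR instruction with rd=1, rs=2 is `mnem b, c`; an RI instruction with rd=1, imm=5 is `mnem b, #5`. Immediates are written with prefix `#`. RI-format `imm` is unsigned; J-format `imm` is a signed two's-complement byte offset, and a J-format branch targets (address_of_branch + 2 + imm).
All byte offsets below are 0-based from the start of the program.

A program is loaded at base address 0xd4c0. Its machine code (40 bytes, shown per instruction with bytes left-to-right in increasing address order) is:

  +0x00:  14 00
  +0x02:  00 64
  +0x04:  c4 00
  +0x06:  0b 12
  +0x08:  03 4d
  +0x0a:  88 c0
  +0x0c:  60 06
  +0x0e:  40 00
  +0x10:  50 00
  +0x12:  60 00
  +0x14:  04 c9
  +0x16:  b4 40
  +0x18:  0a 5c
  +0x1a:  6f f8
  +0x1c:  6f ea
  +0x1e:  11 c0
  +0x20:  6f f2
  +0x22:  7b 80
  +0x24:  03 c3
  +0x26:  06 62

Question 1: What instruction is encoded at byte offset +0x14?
@+14  big-endian(04 c9) = 0x04c9
  op=0x04c9>>12=0x0 ⇒ cpi (RI)
  [11:9] rd=2 = c
  [8:0] imm=201 = #201

cpi c, #201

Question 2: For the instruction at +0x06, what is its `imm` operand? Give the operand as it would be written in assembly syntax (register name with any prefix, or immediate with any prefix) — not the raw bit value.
#274

off 0x06: read 0b 12 as big → 0x0b12
  opcode bits[15:12]=0x0: cpi/RI
  [11:9] rd=5 = h
  [8:0] imm=274 = #274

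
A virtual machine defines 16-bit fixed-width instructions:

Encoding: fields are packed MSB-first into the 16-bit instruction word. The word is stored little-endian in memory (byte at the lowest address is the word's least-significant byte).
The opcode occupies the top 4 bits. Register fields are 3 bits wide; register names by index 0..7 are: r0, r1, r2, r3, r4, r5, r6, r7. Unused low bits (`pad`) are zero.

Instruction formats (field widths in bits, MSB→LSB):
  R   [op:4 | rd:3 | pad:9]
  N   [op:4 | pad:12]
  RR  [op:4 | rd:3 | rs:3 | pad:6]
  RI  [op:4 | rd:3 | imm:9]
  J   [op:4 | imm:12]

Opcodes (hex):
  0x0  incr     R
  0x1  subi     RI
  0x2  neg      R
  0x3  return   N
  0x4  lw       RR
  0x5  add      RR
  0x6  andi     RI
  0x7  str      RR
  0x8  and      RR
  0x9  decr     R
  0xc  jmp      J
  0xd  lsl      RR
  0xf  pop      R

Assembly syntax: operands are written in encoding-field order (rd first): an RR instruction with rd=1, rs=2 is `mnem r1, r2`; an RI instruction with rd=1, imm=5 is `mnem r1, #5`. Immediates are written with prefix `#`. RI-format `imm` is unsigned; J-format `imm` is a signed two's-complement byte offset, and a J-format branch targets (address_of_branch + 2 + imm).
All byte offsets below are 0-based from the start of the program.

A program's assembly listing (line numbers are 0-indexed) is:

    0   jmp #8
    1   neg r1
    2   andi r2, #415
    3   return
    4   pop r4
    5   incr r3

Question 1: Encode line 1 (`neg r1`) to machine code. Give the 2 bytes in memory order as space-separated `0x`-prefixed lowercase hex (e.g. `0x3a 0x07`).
1. neg fields op=0x2:4|rd=1:3|pad=0:9 → word 2200h → 00 22

0x00 0x22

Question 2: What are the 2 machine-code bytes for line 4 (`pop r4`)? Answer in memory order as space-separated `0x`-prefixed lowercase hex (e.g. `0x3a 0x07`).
L4: pop op=0xf:4|rd=4:3|pad=0:9 ⇒ 0xf800 ⇒ little 00 f8

0x00 0xf8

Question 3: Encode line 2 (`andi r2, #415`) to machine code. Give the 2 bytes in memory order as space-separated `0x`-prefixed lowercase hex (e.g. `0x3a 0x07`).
line 2 (andi): pack op=0x6:4|rd=2:3|imm=415:9 = 0x659f; little→ 9f 65

0x9f 0x65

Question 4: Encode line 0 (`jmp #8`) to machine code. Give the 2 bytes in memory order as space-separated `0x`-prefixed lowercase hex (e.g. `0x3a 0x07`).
0x08 0xc0

L0: jmp op=0xc:4|imm=8:12 ⇒ 0xc008 ⇒ little 08 c0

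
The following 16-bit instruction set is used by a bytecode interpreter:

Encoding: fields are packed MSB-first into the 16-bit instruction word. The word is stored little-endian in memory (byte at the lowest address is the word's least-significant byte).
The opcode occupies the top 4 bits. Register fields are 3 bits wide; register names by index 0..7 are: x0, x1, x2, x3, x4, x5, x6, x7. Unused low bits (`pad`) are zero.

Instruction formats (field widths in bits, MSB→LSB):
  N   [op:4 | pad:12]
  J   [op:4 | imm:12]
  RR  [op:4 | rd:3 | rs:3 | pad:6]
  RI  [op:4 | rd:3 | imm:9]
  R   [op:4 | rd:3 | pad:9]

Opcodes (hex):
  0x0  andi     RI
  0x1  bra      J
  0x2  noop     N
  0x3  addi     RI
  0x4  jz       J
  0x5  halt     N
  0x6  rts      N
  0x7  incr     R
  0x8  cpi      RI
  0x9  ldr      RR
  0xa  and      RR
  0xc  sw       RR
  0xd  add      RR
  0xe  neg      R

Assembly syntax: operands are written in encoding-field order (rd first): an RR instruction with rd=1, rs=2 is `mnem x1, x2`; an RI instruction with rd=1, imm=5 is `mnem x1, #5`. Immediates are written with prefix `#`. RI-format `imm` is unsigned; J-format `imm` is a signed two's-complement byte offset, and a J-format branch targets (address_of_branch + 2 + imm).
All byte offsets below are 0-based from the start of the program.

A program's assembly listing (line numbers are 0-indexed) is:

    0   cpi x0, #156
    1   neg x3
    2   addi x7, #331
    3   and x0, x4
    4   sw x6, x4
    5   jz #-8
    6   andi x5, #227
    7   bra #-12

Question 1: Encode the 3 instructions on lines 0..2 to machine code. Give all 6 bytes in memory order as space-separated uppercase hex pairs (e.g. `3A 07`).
L0: cpi op=0x8:4|rd=0:3|imm=156:9 ⇒ 0x809c ⇒ little 9c 80
L1: neg op=0xe:4|rd=3:3|pad=0:9 ⇒ 0xe600 ⇒ little 00 e6
L2: addi op=0x3:4|rd=7:3|imm=331:9 ⇒ 0x3f4b ⇒ little 4b 3f

9C 80 00 E6 4B 3F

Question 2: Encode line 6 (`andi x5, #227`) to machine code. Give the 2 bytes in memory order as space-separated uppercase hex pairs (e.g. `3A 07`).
E3 0A

line 6 (andi): pack op=0x0:4|rd=5:3|imm=227:9 = 0x0ae3; little→ e3 0a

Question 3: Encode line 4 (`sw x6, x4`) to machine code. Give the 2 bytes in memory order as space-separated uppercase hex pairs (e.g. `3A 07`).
line 4 (sw): pack op=0xc:4|rd=6:3|rs=4:3|pad=0:6 = 0xcd00; little→ 00 cd

00 CD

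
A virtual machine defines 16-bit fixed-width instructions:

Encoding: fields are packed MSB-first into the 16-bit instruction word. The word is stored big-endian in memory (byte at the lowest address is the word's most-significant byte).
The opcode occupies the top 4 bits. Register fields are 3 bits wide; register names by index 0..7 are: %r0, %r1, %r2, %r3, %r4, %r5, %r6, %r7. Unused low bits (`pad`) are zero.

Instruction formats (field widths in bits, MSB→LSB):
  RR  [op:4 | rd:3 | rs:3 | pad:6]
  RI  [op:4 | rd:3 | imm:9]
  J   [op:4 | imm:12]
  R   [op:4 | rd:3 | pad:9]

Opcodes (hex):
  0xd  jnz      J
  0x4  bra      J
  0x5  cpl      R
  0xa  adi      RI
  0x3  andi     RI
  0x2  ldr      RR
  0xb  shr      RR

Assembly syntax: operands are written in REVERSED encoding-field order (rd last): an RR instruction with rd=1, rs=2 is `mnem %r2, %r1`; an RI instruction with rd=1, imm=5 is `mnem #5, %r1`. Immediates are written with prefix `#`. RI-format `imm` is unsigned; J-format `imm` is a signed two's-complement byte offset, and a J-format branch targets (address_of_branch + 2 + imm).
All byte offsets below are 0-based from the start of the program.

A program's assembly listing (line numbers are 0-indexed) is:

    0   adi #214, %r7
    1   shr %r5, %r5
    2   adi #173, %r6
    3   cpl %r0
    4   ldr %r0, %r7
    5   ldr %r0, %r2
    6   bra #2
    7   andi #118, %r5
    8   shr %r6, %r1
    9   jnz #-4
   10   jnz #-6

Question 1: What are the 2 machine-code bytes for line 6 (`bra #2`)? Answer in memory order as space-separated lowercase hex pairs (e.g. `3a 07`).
L6: bra op=0x4:4|imm=2:12 ⇒ 0x4002 ⇒ big 40 02

40 02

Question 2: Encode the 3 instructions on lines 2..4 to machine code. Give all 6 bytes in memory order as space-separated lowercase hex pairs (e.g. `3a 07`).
L2: adi op=0xa:4|rd=6:3|imm=173:9 ⇒ 0xacad ⇒ big ac ad
L3: cpl op=0x5:4|rd=0:3|pad=0:9 ⇒ 0x5000 ⇒ big 50 00
L4: ldr op=0x2:4|rd=7:3|rs=0:3|pad=0:6 ⇒ 0x2e00 ⇒ big 2e 00

ac ad 50 00 2e 00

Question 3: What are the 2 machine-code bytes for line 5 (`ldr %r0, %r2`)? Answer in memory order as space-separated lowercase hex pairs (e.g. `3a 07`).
24 00

line 5 (ldr): pack op=0x2:4|rd=2:3|rs=0:3|pad=0:6 = 0x2400; big→ 24 00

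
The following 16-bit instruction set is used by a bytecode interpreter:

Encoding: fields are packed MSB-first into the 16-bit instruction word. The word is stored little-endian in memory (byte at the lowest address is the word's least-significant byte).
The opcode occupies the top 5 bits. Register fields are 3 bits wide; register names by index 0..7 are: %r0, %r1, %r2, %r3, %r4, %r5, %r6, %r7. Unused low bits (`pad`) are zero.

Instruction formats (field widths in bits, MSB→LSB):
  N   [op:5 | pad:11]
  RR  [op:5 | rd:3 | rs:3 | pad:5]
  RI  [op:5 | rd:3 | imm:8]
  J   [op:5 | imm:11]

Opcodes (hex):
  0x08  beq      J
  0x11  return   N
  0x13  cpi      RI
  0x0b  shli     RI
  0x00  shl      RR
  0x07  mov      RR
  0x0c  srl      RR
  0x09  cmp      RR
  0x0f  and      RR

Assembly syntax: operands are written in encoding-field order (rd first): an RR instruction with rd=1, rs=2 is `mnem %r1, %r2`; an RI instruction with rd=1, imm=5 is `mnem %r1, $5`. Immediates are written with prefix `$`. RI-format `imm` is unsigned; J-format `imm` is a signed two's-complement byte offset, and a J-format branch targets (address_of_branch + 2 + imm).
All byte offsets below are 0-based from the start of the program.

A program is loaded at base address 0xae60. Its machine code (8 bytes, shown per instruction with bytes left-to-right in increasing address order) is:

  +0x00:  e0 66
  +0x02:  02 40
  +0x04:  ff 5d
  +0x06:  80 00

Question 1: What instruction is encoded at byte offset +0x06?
shl %r0, %r4

[06] 80 00 → 0x0080
  top 5b → 0x0 → shl [RR]
  [10:8] rd=0 = %r0
  [7:5] rs=4 = %r4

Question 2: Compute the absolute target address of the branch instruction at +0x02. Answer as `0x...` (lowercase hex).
[02] 02 40 → 0x4002
  top 5b → 0x8 → beq [J]
  imm@[10:0]=0x2 ⇒ $2
  target = base 0xae60 + off 0x02 + 2 + imm 2 = 0xae66

0xae66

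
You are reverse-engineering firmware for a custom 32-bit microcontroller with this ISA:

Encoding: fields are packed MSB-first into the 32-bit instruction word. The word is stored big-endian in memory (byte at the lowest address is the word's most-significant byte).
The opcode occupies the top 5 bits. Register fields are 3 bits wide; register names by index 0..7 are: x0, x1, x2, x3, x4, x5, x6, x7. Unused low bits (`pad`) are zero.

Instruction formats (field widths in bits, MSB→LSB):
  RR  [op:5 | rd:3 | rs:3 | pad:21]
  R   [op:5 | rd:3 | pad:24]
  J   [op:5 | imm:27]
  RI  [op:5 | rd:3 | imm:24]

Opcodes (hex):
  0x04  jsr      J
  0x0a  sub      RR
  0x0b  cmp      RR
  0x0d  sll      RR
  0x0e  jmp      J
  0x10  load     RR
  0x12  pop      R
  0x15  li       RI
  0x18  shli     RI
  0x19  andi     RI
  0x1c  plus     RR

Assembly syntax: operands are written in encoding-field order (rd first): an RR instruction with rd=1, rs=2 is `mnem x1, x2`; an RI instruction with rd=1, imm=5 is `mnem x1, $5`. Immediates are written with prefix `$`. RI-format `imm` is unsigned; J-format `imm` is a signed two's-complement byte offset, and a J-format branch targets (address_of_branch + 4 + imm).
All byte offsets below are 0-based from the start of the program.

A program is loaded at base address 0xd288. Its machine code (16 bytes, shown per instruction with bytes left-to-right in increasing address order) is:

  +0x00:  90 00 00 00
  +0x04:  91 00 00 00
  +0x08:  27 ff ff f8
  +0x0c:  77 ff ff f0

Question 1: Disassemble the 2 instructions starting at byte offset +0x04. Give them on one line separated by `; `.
pop x1; jsr $-8

off 0x04: read 91 00 00 00 as big → 0x91000000
  op=0x91000000>>27=0x12 ⇒ pop (R)
  [26:24] rd=1 = x1
off 0x08: read 27 ff ff f8 as big → 0x27fffff8
  op=0x27fffff8>>27=0x4 ⇒ jsr (J)
  [26:0] imm=134217720 (s27→-8) = $-8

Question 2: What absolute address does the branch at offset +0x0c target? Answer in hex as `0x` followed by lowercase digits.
+0x0c: 77 ff ff f0 ⇒ word 0x77fffff0 (big)
  opcode bits[31:27]=0xe: jmp/J
  imm: (w>>0)&0x7ffffff=0x7fffff0 (s27→-16) → $-16
  target = base 0xd288 + off 0x0c + 4 + imm -16 = 0xd288

0xd288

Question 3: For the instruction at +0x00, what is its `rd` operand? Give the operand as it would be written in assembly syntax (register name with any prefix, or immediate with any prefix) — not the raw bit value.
@+00  big-endian(90 00 00 00) = 0x90000000
  op=0x90000000>>27=0x12 ⇒ pop (R)
  [26:24] rd=0 = x0

x0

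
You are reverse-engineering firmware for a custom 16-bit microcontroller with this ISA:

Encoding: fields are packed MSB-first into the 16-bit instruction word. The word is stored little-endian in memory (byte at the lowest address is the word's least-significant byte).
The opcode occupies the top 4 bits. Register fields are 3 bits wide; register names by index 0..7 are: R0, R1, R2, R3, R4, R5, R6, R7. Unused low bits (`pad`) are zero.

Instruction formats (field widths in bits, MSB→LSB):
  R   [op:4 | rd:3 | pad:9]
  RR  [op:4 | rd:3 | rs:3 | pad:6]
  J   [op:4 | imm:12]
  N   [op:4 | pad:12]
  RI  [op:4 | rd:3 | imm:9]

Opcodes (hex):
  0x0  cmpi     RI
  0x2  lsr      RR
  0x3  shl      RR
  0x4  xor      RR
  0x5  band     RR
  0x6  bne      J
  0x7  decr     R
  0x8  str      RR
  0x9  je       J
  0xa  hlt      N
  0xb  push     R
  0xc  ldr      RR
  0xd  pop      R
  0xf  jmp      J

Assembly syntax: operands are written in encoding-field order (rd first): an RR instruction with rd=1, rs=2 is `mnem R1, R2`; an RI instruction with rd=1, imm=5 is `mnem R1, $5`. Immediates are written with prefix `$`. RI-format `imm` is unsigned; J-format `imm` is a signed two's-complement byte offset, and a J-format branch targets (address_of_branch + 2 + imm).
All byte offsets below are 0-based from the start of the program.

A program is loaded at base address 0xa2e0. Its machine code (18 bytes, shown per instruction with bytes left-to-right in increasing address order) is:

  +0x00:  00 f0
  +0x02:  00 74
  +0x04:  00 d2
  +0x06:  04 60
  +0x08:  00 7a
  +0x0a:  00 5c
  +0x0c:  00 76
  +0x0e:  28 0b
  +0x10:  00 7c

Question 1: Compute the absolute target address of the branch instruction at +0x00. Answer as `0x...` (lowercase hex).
0xa2e2

[00] 00 f0 → 0xf000
  op=0xf000>>12=0xf ⇒ jmp (J)
  [11:0] imm=0 = $0
  target = base 0xa2e0 + off 0x00 + 2 + imm 0 = 0xa2e2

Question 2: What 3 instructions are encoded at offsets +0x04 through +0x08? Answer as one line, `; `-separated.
pop R1; bne $4; decr R5

off 0x04: read 00 d2 as little → 0xd200
  opcode bits[15:12]=0xd: pop/R
  rd: (w>>9)&0x7=0x1 → R1
off 0x06: read 04 60 as little → 0x6004
  opcode bits[15:12]=0x6: bne/J
  imm: (w>>0)&0xfff=0x4 → $4
off 0x08: read 00 7a as little → 0x7a00
  opcode bits[15:12]=0x7: decr/R
  rd: (w>>9)&0x7=0x5 → R5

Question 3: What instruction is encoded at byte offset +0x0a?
band R6, R0

+0x0a: 00 5c ⇒ word 0x5c00 (little)
  top 4b → 0x5 → band [RR]
  [11:9] rd=6 = R6
  [8:6] rs=0 = R0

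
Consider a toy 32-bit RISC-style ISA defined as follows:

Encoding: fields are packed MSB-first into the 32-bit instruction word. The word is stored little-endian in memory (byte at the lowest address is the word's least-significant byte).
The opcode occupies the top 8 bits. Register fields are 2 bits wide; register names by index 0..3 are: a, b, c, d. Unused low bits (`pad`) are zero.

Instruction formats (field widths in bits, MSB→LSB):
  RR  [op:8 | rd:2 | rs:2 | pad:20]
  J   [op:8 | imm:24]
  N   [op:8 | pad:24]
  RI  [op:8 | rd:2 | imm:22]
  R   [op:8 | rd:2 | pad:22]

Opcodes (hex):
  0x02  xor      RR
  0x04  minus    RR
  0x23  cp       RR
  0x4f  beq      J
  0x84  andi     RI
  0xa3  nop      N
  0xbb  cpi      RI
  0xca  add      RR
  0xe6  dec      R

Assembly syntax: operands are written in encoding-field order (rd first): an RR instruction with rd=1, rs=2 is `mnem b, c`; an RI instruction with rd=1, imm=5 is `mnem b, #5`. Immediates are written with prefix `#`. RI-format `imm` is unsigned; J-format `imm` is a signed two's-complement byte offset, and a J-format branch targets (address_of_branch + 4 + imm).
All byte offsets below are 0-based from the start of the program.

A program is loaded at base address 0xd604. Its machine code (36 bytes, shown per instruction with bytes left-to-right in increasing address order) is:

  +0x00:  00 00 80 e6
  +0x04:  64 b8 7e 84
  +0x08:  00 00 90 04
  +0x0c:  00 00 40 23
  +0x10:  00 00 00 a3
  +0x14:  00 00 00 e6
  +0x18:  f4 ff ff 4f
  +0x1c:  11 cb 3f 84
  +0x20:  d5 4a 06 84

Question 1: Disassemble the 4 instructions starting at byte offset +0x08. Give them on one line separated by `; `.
minus c, b; cp b, a; nop; dec a

+0x08: 00 00 90 04 ⇒ word 0x04900000 (little)
  opcode bits[31:24]=0x4: minus/RR
  rd: (w>>22)&0x3=0x2 → c
  rs: (w>>20)&0x3=0x1 → b
+0x0c: 00 00 40 23 ⇒ word 0x23400000 (little)
  opcode bits[31:24]=0x23: cp/RR
  rd: (w>>22)&0x3=0x1 → b
  rs: (w>>20)&0x3=0x0 → a
+0x10: 00 00 00 a3 ⇒ word 0xa3000000 (little)
  opcode bits[31:24]=0xa3: nop/N
+0x14: 00 00 00 e6 ⇒ word 0xe6000000 (little)
  opcode bits[31:24]=0xe6: dec/R
  rd: (w>>22)&0x3=0x0 → a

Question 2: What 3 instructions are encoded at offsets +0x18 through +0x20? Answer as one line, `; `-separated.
beq #-12; andi a, #4180753; andi a, #412373

+0x18: f4 ff ff 4f ⇒ word 0x4ffffff4 (little)
  opcode bits[31:24]=0x4f: beq/J
  imm@[23:0]=0xfffff4 (s24→-12) ⇒ #-12
+0x1c: 11 cb 3f 84 ⇒ word 0x843fcb11 (little)
  opcode bits[31:24]=0x84: andi/RI
  rd@[23:22]=0x0 ⇒ a
  imm@[21:0]=0x3fcb11 ⇒ #4180753
+0x20: d5 4a 06 84 ⇒ word 0x84064ad5 (little)
  opcode bits[31:24]=0x84: andi/RI
  rd@[23:22]=0x0 ⇒ a
  imm@[21:0]=0x64ad5 ⇒ #412373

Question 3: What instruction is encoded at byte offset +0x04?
andi b, #4110436

@+04  little-endian(64 b8 7e 84) = 0x847eb864
  opcode bits[31:24]=0x84: andi/RI
  rd: (w>>22)&0x3=0x1 → b
  imm: (w>>0)&0x3fffff=0x3eb864 → #4110436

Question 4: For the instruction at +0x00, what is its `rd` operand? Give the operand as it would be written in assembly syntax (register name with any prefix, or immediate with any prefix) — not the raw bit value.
@+00  little-endian(00 00 80 e6) = 0xe6800000
  opcode bits[31:24]=0xe6: dec/R
  rd@[23:22]=0x2 ⇒ c

c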